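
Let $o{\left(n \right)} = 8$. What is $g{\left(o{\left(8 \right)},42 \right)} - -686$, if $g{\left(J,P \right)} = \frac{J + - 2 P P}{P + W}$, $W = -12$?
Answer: $\frac{1706}{3} \approx 568.67$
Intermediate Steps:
$g{\left(J,P \right)} = \frac{J - 2 P^{2}}{-12 + P}$ ($g{\left(J,P \right)} = \frac{J + - 2 P P}{P - 12} = \frac{J - 2 P^{2}}{-12 + P}$)
$g{\left(o{\left(8 \right)},42 \right)} - -686 = \frac{8 - 2 \cdot 42^{2}}{-12 + 42} - -686 = \frac{8 - 3528}{30} + 686 = \frac{1}{30} \left(-3520\right) + 686 = - \frac{352}{3} + 686 = \frac{1706}{3}$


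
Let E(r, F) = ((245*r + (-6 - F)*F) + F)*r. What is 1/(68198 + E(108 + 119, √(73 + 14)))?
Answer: 12673054/160606185611341 + 1135*√87/160606185611341 ≈ 7.8974e-8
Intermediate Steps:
E(r, F) = r*(F + 245*r + F*(-6 - F)) (E(r, F) = ((245*r + F*(-6 - F)) + F)*r = (F + 245*r + F*(-6 - F))*r = r*(F + 245*r + F*(-6 - F)))
1/(68198 + E(108 + 119, √(73 + 14))) = 1/(68198 + (108 + 119)*(-(√(73 + 14))² - 5*√(73 + 14) + 245*(108 + 119))) = 1/(68198 + 227*(-(√87)² - 5*√87 + 245*227)) = 1/(68198 + 227*(-1*87 - 5*√87 + 55615)) = 1/(68198 + 227*(-87 - 5*√87 + 55615)) = 1/(68198 + 227*(55528 - 5*√87)) = 1/(68198 + (12604856 - 1135*√87)) = 1/(12673054 - 1135*√87)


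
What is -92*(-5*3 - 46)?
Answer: 5612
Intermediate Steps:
-92*(-5*3 - 46) = -92*(-15 - 46) = -92*(-61) = 5612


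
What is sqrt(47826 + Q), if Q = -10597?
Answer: sqrt(37229) ≈ 192.95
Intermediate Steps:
sqrt(47826 + Q) = sqrt(47826 - 10597) = sqrt(37229)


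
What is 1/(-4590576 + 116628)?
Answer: -1/4473948 ≈ -2.2352e-7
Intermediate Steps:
1/(-4590576 + 116628) = 1/(-4473948) = -1/4473948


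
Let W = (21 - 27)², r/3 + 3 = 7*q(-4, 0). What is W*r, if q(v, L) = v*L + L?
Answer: -324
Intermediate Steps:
q(v, L) = L + L*v (q(v, L) = L*v + L = L + L*v)
r = -9 (r = -9 + 3*(7*(0*(1 - 4))) = -9 + 3*(7*(0*(-3))) = -9 + 3*(7*0) = -9 + 3*0 = -9 + 0 = -9)
W = 36 (W = (-6)² = 36)
W*r = 36*(-9) = -324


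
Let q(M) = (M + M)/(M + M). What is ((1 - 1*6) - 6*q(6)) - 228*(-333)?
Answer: 75913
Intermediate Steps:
q(M) = 1 (q(M) = (2*M)/((2*M)) = (2*M)*(1/(2*M)) = 1)
((1 - 1*6) - 6*q(6)) - 228*(-333) = ((1 - 1*6) - 6*1) - 228*(-333) = ((1 - 6) - 6) + 75924 = (-5 - 6) + 75924 = -11 + 75924 = 75913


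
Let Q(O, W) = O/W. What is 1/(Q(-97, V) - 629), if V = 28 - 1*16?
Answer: -12/7645 ≈ -0.0015697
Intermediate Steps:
V = 12 (V = 28 - 16 = 12)
1/(Q(-97, V) - 629) = 1/(-97/12 - 629) = 1/(-7645/12) = -12/7645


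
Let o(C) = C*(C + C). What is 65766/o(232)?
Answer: 32883/53824 ≈ 0.61094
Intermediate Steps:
o(C) = 2*C² (o(C) = C*(2*C) = 2*C²)
65766/o(232) = 65766/((2*232²)) = 65766/((2*53824)) = 65766/107648 = 65766*(1/107648) = 32883/53824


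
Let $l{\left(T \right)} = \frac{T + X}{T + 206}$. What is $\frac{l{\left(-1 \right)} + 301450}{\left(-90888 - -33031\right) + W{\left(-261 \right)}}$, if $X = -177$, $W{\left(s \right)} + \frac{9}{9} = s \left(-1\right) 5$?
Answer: $- \frac{20599024}{3864455} \approx -5.3304$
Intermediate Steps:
$W{\left(s \right)} = -1 - 5 s$ ($W{\left(s \right)} = -1 + s \left(-1\right) 5 = -1 + - s 5 = -1 - 5 s$)
$l{\left(T \right)} = \frac{-177 + T}{206 + T}$ ($l{\left(T \right)} = \frac{T - 177}{T + 206} = \frac{-177 + T}{206 + T}$)
$\frac{l{\left(-1 \right)} + 301450}{\left(-90888 - -33031\right) + W{\left(-261 \right)}} = \frac{\frac{-177 - 1}{206 - 1} + 301450}{\left(-90888 - -33031\right) - -1304} = \frac{\frac{1}{205} \left(-178\right) + 301450}{\left(-90888 + 33031\right) + \left(-1 + 1305\right)} = \frac{\frac{1}{205} \left(-178\right) + 301450}{-57857 + 1304} = \frac{- \frac{178}{205} + 301450}{-56553} = \frac{61797072}{205} \left(- \frac{1}{56553}\right) = - \frac{20599024}{3864455}$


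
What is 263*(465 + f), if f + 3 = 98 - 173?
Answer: 101781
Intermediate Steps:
f = -78 (f = -3 + (98 - 173) = -3 - 75 = -78)
263*(465 + f) = 263*(465 - 78) = 263*387 = 101781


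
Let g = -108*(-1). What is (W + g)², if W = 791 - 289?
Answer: 372100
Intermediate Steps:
W = 502
g = 108
(W + g)² = (502 + 108)² = 610² = 372100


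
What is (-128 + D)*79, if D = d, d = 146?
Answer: 1422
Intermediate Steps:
D = 146
(-128 + D)*79 = (-128 + 146)*79 = 18*79 = 1422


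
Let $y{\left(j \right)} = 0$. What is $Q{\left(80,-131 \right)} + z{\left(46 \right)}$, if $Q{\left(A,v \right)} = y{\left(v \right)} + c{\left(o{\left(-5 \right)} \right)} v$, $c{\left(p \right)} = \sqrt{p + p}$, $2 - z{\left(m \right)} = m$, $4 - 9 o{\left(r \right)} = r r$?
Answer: $-44 - \frac{131 i \sqrt{42}}{3} \approx -44.0 - 282.99 i$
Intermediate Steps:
$o{\left(r \right)} = \frac{4}{9} - \frac{r^{2}}{9}$ ($o{\left(r \right)} = \frac{4}{9} - \frac{r r}{9} = \frac{4}{9} - \frac{r^{2}}{9}$)
$z{\left(m \right)} = 2 - m$
$c{\left(p \right)} = \sqrt{2} \sqrt{p}$ ($c{\left(p \right)} = \sqrt{2 p} = \sqrt{2} \sqrt{p}$)
$Q{\left(A,v \right)} = \frac{i v \sqrt{42}}{3}$ ($Q{\left(A,v \right)} = 0 + \sqrt{2} \sqrt{\frac{4}{9} - \frac{\left(-5\right)^{2}}{9}} v = 0 + \sqrt{2} \sqrt{\frac{4}{9} - \frac{25}{9}} v = 0 + \sqrt{2} \sqrt{- \frac{7}{3}} v = 0 + \sqrt{2} \frac{i \sqrt{21}}{3} v = 0 + \frac{i \sqrt{42}}{3} v = 0 + \frac{i v \sqrt{42}}{3} = \frac{i v \sqrt{42}}{3}$)
$Q{\left(80,-131 \right)} + z{\left(46 \right)} = \frac{1}{3} i \left(-131\right) \sqrt{42} + \left(2 - 46\right) = - \frac{131 i \sqrt{42}}{3} + \left(2 - 46\right) = - \frac{131 i \sqrt{42}}{3} - 44 = -44 - \frac{131 i \sqrt{42}}{3}$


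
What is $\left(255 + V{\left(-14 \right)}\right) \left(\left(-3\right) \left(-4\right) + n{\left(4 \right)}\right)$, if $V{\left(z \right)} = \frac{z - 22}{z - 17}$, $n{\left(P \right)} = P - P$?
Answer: $\frac{95292}{31} \approx 3073.9$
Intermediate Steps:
$n{\left(P \right)} = 0$
$V{\left(z \right)} = \frac{-22 + z}{-17 + z}$
$\left(255 + V{\left(-14 \right)}\right) \left(\left(-3\right) \left(-4\right) + n{\left(4 \right)}\right) = \left(255 + \frac{-22 - 14}{-17 - 14}\right) \left(\left(-3\right) \left(-4\right) + 0\right) = \left(255 + \frac{1}{-31} \left(-36\right)\right) \left(12 + 0\right) = \left(255 - - \frac{36}{31}\right) 12 = \left(255 + \frac{36}{31}\right) 12 = \frac{7941}{31} \cdot 12 = \frac{95292}{31}$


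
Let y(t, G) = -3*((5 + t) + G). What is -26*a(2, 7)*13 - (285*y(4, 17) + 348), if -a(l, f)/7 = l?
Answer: 26614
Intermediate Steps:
a(l, f) = -7*l
y(t, G) = -15 - 3*G - 3*t (y(t, G) = -3*(5 + G + t) = -15 - 3*G - 3*t)
-26*a(2, 7)*13 - (285*y(4, 17) + 348) = -(-182)*2*13 - (285*(-15 - 3*17 - 3*4) + 348) = -26*(-14)*13 - (285*(-15 - 51 - 12) + 348) = 364*13 - (285*(-78) + 348) = 4732 - (-22230 + 348) = 4732 - 1*(-21882) = 4732 + 21882 = 26614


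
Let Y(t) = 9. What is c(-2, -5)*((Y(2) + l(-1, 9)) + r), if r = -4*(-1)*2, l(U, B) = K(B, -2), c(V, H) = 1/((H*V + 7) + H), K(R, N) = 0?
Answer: 17/12 ≈ 1.4167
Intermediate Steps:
c(V, H) = 1/(7 + H + H*V) (c(V, H) = 1/((7 + H*V) + H) = 1/(7 + H + H*V))
l(U, B) = 0
r = 8 (r = 4*2 = 8)
c(-2, -5)*((Y(2) + l(-1, 9)) + r) = ((9 + 0) + 8)/(7 - 5 - 5*(-2)) = (9 + 8)/(7 - 5 + 10) = 17/12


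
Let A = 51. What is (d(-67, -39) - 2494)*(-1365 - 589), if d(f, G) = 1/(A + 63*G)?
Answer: 5862552005/1203 ≈ 4.8733e+6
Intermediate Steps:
d(f, G) = 1/(51 + 63*G)
(d(-67, -39) - 2494)*(-1365 - 589) = (1/(3*(17 + 21*(-39))) - 2494)*(-1365 - 589) = (1/(3*(17 - 819)) - 2494)*(-1954) = ((⅓)/(-802) - 2494)*(-1954) = ((⅓)*(-1/802) - 2494)*(-1954) = (-1/2406 - 2494)*(-1954) = -6000565/2406*(-1954) = 5862552005/1203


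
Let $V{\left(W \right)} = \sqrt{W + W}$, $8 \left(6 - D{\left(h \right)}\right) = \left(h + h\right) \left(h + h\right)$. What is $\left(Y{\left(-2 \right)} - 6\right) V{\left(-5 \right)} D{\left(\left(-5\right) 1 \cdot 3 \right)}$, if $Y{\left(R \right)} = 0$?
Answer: $639 i \sqrt{10} \approx 2020.7 i$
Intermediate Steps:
$D{\left(h \right)} = 6 - \frac{h^{2}}{2}$ ($D{\left(h \right)} = 6 - \frac{\left(h + h\right) \left(h + h\right)}{8} = 6 - \frac{2 h 2 h}{8} = 6 - \frac{4 h^{2}}{8} = 6 - \frac{h^{2}}{2}$)
$V{\left(W \right)} = \sqrt{2} \sqrt{W}$ ($V{\left(W \right)} = \sqrt{2 W} = \sqrt{2} \sqrt{W}$)
$\left(Y{\left(-2 \right)} - 6\right) V{\left(-5 \right)} D{\left(\left(-5\right) 1 \cdot 3 \right)} = \left(0 - 6\right) \sqrt{2} \sqrt{-5} \left(6 - \frac{\left(\left(-5\right) 1 \cdot 3\right)^{2}}{2}\right) = - 6 \sqrt{2} i \sqrt{5} \left(6 - \frac{\left(\left(-5\right) 3\right)^{2}}{2}\right) = - 6 i \sqrt{10} \left(6 - \frac{\left(-15\right)^{2}}{2}\right) = - 6 i \sqrt{10} \left(6 - \frac{225}{2}\right) = - 6 i \sqrt{10} \left(- \frac{213}{2}\right) = 639 i \sqrt{10}$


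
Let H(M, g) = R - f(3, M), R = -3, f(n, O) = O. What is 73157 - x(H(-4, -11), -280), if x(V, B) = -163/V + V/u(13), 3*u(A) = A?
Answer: 953157/13 ≈ 73320.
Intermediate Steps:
u(A) = A/3
H(M, g) = -3 - M
x(V, B) = -163/V + 3*V/13 (x(V, B) = -163/V + V/(((1/3)*13)) = -163/V + V/(13/3) = -163/V + V*(3/13) = -163/V + 3*V/13)
73157 - x(H(-4, -11), -280) = 73157 - (-163/(-3 - 1*(-4)) + 3*(-3 - 1*(-4))/13) = 73157 - (-163/(-3 + 4) + 3*(-3 + 4)/13) = 73157 - (-163/1 + (3/13)*1) = 73157 - (-163*1 + 3/13) = 73157 - (-163 + 3/13) = 73157 - 1*(-2116/13) = 73157 + 2116/13 = 953157/13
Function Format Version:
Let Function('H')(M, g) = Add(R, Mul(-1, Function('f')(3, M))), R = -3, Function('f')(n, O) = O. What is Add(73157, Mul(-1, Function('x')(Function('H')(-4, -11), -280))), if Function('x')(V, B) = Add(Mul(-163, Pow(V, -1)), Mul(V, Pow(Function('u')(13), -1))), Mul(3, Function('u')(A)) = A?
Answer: Rational(953157, 13) ≈ 73320.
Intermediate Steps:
Function('u')(A) = Mul(Rational(1, 3), A)
Function('H')(M, g) = Add(-3, Mul(-1, M))
Function('x')(V, B) = Add(Mul(-163, Pow(V, -1)), Mul(Rational(3, 13), V)) (Function('x')(V, B) = Add(Mul(-163, Pow(V, -1)), Mul(V, Pow(Mul(Rational(1, 3), 13), -1))) = Add(Mul(-163, Pow(V, -1)), Mul(V, Pow(Rational(13, 3), -1))) = Add(Mul(-163, Pow(V, -1)), Mul(V, Rational(3, 13))) = Add(Mul(-163, Pow(V, -1)), Mul(Rational(3, 13), V)))
Add(73157, Mul(-1, Function('x')(Function('H')(-4, -11), -280))) = Add(73157, Mul(-1, Add(Mul(-163, Pow(Add(-3, Mul(-1, -4)), -1)), Mul(Rational(3, 13), Add(-3, Mul(-1, -4)))))) = Add(73157, Mul(-1, Add(Mul(-163, Pow(Add(-3, 4), -1)), Mul(Rational(3, 13), Add(-3, 4))))) = Add(73157, Mul(-1, Add(Mul(-163, Pow(1, -1)), Mul(Rational(3, 13), 1)))) = Add(73157, Mul(-1, Add(Mul(-163, 1), Rational(3, 13)))) = Add(73157, Mul(-1, Add(-163, Rational(3, 13)))) = Add(73157, Mul(-1, Rational(-2116, 13))) = Add(73157, Rational(2116, 13)) = Rational(953157, 13)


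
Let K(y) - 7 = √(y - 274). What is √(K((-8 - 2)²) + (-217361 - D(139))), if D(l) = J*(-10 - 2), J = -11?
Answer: √(-217486 + I*√174) ≈ 0.014 + 466.35*I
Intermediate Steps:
D(l) = 132 (D(l) = -11*(-10 - 2) = -11*(-12) = 132)
K(y) = 7 + √(-274 + y) (K(y) = 7 + √(y - 274) = 7 + √(-274 + y))
√(K((-8 - 2)²) + (-217361 - D(139))) = √((7 + √(-274 + (-8 - 2)²)) + (-217361 - 1*132)) = √((7 + √(-274 + (-10)²)) + (-217361 - 132)) = √((7 + √(-274 + 100)) - 217493) = √((7 + √(-174)) - 217493) = √((7 + I*√174) - 217493) = √(-217486 + I*√174)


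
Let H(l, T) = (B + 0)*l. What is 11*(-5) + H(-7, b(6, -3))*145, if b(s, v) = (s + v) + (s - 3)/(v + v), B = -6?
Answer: 6035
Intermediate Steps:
b(s, v) = s + v + (-3 + s)/(2*v) (b(s, v) = (s + v) + (-3 + s)/((2*v)) = (s + v) + (-3 + s)*(1/(2*v)) = (s + v) + (-3 + s)/(2*v) = s + v + (-3 + s)/(2*v))
H(l, T) = -6*l (H(l, T) = (-6 + 0)*l = -6*l)
11*(-5) + H(-7, b(6, -3))*145 = 11*(-5) - 6*(-7)*145 = -55 + 42*145 = -55 + 6090 = 6035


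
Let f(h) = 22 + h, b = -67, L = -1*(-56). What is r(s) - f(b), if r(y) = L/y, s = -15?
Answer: 619/15 ≈ 41.267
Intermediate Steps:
L = 56
r(y) = 56/y
r(s) - f(b) = 56/(-15) - (22 - 67) = 56*(-1/15) - 1*(-45) = -56/15 + 45 = 619/15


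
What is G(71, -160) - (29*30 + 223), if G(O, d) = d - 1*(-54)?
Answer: -1199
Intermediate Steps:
G(O, d) = 54 + d (G(O, d) = d + 54 = 54 + d)
G(71, -160) - (29*30 + 223) = (54 - 160) - (29*30 + 223) = -106 - (870 + 223) = -106 - 1*1093 = -106 - 1093 = -1199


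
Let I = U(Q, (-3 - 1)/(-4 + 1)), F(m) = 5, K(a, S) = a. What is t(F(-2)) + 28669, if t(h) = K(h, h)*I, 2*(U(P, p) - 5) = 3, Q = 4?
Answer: 57403/2 ≈ 28702.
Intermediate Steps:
U(P, p) = 13/2 (U(P, p) = 5 + (1/2)*3 = 5 + 3/2 = 13/2)
I = 13/2 ≈ 6.5000
t(h) = 13*h/2 (t(h) = h*(13/2) = 13*h/2)
t(F(-2)) + 28669 = (13/2)*5 + 28669 = 65/2 + 28669 = 57403/2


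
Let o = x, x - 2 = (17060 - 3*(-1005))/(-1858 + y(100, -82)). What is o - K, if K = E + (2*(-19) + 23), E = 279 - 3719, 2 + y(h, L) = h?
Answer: 110259/32 ≈ 3445.6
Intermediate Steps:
y(h, L) = -2 + h
E = -3440
x = -301/32 (x = 2 + (17060 - 3*(-1005))/(-1858 + (-2 + 100)) = 2 + (17060 + 3015)/(-1858 + 98) = 2 + 20075/(-1760) = 2 + 20075*(-1/1760) = 2 - 365/32 = -301/32 ≈ -9.4063)
K = -3455 (K = -3440 + (2*(-19) + 23) = -3440 + (-38 + 23) = -3440 - 15 = -3455)
o = -301/32 ≈ -9.4063
o - K = -301/32 - 1*(-3455) = -301/32 + 3455 = 110259/32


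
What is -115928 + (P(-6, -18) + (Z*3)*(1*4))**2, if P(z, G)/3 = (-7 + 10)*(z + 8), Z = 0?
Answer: -115604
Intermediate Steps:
P(z, G) = 72 + 9*z (P(z, G) = 3*((-7 + 10)*(z + 8)) = 3*(3*(8 + z)) = 3*(24 + 3*z) = 72 + 9*z)
-115928 + (P(-6, -18) + (Z*3)*(1*4))**2 = -115928 + ((72 + 9*(-6)) + (0*3)*(1*4))**2 = -115928 + ((72 - 54) + 0*4)**2 = -115928 + (18 + 0)**2 = -115928 + 18**2 = -115928 + 324 = -115604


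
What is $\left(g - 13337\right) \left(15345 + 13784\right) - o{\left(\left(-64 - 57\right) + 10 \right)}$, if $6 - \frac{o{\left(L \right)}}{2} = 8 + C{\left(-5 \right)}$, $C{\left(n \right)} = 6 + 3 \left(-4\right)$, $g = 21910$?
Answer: $249722909$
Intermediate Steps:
$C{\left(n \right)} = -6$ ($C{\left(n \right)} = 6 - 12 = -6$)
$o{\left(L \right)} = 8$ ($o{\left(L \right)} = 12 - 2 \left(8 - 6\right) = 12 - 4 = 8$)
$\left(g - 13337\right) \left(15345 + 13784\right) - o{\left(\left(-64 - 57\right) + 10 \right)} = \left(21910 - 13337\right) \left(15345 + 13784\right) - 8 = 8573 \cdot 29129 - 8 = 249722917 - 8 = 249722909$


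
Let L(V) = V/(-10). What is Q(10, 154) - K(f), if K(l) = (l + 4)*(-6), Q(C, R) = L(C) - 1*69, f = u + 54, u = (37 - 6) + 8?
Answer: 512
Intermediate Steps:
L(V) = -V/10 (L(V) = V*(-⅒) = -V/10)
u = 39 (u = 31 + 8 = 39)
f = 93 (f = 39 + 54 = 93)
Q(C, R) = -69 - C/10 (Q(C, R) = -C/10 - 1*69 = -C/10 - 69 = -69 - C/10)
K(l) = -24 - 6*l (K(l) = (4 + l)*(-6) = -24 - 6*l)
Q(10, 154) - K(f) = (-69 - ⅒*10) - (-24 - 6*93) = (-69 - 1) - (-24 - 558) = -70 - 1*(-582) = -70 + 582 = 512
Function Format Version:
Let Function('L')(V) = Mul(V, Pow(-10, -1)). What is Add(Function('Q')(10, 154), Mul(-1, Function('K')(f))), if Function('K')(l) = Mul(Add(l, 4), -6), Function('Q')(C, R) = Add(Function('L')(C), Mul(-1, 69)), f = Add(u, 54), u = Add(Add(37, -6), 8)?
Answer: 512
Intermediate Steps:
Function('L')(V) = Mul(Rational(-1, 10), V) (Function('L')(V) = Mul(V, Rational(-1, 10)) = Mul(Rational(-1, 10), V))
u = 39 (u = Add(31, 8) = 39)
f = 93 (f = Add(39, 54) = 93)
Function('Q')(C, R) = Add(-69, Mul(Rational(-1, 10), C)) (Function('Q')(C, R) = Add(Mul(Rational(-1, 10), C), Mul(-1, 69)) = Add(Mul(Rational(-1, 10), C), -69) = Add(-69, Mul(Rational(-1, 10), C)))
Function('K')(l) = Add(-24, Mul(-6, l)) (Function('K')(l) = Mul(Add(4, l), -6) = Add(-24, Mul(-6, l)))
Add(Function('Q')(10, 154), Mul(-1, Function('K')(f))) = Add(Add(-69, Mul(Rational(-1, 10), 10)), Mul(-1, Add(-24, Mul(-6, 93)))) = Add(Add(-69, -1), Mul(-1, Add(-24, -558))) = Add(-70, Mul(-1, -582)) = Add(-70, 582) = 512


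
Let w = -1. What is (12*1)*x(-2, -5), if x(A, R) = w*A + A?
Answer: 0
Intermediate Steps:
x(A, R) = 0 (x(A, R) = -A + A = 0)
(12*1)*x(-2, -5) = (12*1)*0 = 12*0 = 0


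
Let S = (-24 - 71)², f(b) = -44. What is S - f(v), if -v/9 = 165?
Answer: 9069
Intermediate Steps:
v = -1485 (v = -9*165 = -1485)
S = 9025 (S = (-95)² = 9025)
S - f(v) = 9025 - 1*(-44) = 9025 + 44 = 9069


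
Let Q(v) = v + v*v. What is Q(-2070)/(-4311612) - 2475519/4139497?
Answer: -1577902186841/991550274398 ≈ -1.5913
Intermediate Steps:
Q(v) = v + v**2
Q(-2070)/(-4311612) - 2475519/4139497 = -2070*(1 - 2070)/(-4311612) - 2475519/4139497 = -2070*(-2069)*(-1/4311612) - 2475519*1/4139497 = 4282830*(-1/4311612) - 2475519/4139497 = -237935/239534 - 2475519/4139497 = -1577902186841/991550274398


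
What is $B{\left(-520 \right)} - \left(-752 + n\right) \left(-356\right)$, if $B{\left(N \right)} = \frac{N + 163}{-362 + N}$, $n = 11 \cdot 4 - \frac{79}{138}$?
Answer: $- \frac{243674845}{966} \approx -2.5225 \cdot 10^{5}$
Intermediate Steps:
$n = \frac{5993}{138}$ ($n = 44 - 79 \cdot \frac{1}{138} = 44 - \frac{79}{138} = \frac{5993}{138} \approx 43.428$)
$B{\left(N \right)} = \frac{163 + N}{-362 + N}$
$B{\left(-520 \right)} - \left(-752 + n\right) \left(-356\right) = \frac{163 - 520}{-362 - 520} - \left(-752 + \frac{5993}{138}\right) \left(-356\right) = \frac{1}{-882} \left(-357\right) - \left(- \frac{97783}{138}\right) \left(-356\right) = \left(- \frac{1}{882}\right) \left(-357\right) - \frac{17405374}{69} = \frac{17}{42} - \frac{17405374}{69} = - \frac{243674845}{966}$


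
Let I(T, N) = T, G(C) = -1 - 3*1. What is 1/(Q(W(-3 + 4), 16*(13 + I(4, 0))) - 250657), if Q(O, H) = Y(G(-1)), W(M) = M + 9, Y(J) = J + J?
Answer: -1/250665 ≈ -3.9894e-6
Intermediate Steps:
G(C) = -4 (G(C) = -1 - 3 = -4)
Y(J) = 2*J
W(M) = 9 + M
Q(O, H) = -8 (Q(O, H) = 2*(-4) = -8)
1/(Q(W(-3 + 4), 16*(13 + I(4, 0))) - 250657) = 1/(-8 - 250657) = 1/(-250665) = -1/250665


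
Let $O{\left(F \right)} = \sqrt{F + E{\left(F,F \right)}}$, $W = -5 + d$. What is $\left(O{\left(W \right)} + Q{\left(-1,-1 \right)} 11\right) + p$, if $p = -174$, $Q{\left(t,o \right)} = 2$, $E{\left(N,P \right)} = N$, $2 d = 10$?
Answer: $-152$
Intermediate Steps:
$d = 5$ ($d = \frac{1}{2} \cdot 10 = 5$)
$W = 0$ ($W = -5 + 5 = 0$)
$O{\left(F \right)} = \sqrt{2} \sqrt{F}$ ($O{\left(F \right)} = \sqrt{F + F} = \sqrt{2 F} = \sqrt{2} \sqrt{F}$)
$\left(O{\left(W \right)} + Q{\left(-1,-1 \right)} 11\right) + p = \left(\sqrt{2} \sqrt{0} + 2 \cdot 11\right) - 174 = \left(\sqrt{2} \cdot 0 + 22\right) - 174 = \left(0 + 22\right) - 174 = 22 - 174 = -152$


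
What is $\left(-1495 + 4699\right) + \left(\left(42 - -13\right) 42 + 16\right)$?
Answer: $5530$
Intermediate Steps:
$\left(-1495 + 4699\right) + \left(\left(42 - -13\right) 42 + 16\right) = 3204 + \left(\left(42 + 13\right) 42 + 16\right) = 3204 + \left(55 \cdot 42 + 16\right) = 3204 + \left(2310 + 16\right) = 3204 + 2326 = 5530$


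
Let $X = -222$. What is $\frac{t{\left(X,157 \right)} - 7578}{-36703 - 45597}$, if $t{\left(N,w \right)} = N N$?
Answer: $- \frac{20853}{41150} \approx -0.50676$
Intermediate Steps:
$t{\left(N,w \right)} = N^{2}$
$\frac{t{\left(X,157 \right)} - 7578}{-36703 - 45597} = \frac{\left(-222\right)^{2} - 7578}{-36703 - 45597} = \frac{49284 - 7578}{-82300} = \left(49284 - 7578\right) \left(- \frac{1}{82300}\right) = 41706 \left(- \frac{1}{82300}\right) = - \frac{20853}{41150}$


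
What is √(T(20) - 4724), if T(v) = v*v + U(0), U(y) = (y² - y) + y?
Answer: 2*I*√1081 ≈ 65.757*I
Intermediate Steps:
U(y) = y²
T(v) = v² (T(v) = v*v + 0² = v² + 0 = v²)
√(T(20) - 4724) = √(20² - 4724) = √(400 - 4724) = √(-4324) = 2*I*√1081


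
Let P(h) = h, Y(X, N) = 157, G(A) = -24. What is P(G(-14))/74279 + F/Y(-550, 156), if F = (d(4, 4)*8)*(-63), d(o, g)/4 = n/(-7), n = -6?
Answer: -128357880/11661803 ≈ -11.007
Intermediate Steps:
d(o, g) = 24/7 (d(o, g) = 4*(-6/(-7)) = 4*(-6*(-⅐)) = 4*(6/7) = 24/7)
F = -1728 (F = ((24/7)*8)*(-63) = (192/7)*(-63) = -1728)
P(G(-14))/74279 + F/Y(-550, 156) = -24/74279 - 1728/157 = -128357880/11661803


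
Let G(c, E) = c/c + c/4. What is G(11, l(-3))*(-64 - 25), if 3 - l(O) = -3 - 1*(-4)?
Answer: -1335/4 ≈ -333.75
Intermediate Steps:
l(O) = 2 (l(O) = 3 - (-3 - 1*(-4)) = 3 - (-3 + 4) = 3 - 1*1 = 3 - 1 = 2)
G(c, E) = 1 + c/4 (G(c, E) = 1 + c*(¼) = 1 + c/4)
G(11, l(-3))*(-64 - 25) = (1 + (¼)*11)*(-64 - 25) = (1 + 11/4)*(-89) = (15/4)*(-89) = -1335/4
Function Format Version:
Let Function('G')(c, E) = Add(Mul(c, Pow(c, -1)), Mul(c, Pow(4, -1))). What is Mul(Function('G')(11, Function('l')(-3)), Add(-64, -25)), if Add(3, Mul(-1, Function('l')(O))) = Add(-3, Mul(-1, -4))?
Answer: Rational(-1335, 4) ≈ -333.75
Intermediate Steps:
Function('l')(O) = 2 (Function('l')(O) = Add(3, Mul(-1, Add(-3, Mul(-1, -4)))) = Add(3, Mul(-1, Add(-3, 4))) = Add(3, Mul(-1, 1)) = Add(3, -1) = 2)
Function('G')(c, E) = Add(1, Mul(Rational(1, 4), c)) (Function('G')(c, E) = Add(1, Mul(c, Rational(1, 4))) = Add(1, Mul(Rational(1, 4), c)))
Mul(Function('G')(11, Function('l')(-3)), Add(-64, -25)) = Mul(Add(1, Mul(Rational(1, 4), 11)), Add(-64, -25)) = Mul(Add(1, Rational(11, 4)), -89) = Mul(Rational(15, 4), -89) = Rational(-1335, 4)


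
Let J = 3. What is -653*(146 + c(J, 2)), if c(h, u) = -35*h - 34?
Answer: -4571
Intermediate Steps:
c(h, u) = -34 - 35*h
-653*(146 + c(J, 2)) = -653*(146 + (-34 - 35*3)) = -653*(146 + (-34 - 105)) = -653*(146 - 139) = -653*7 = -4571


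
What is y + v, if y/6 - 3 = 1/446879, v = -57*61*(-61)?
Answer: 94789739091/446879 ≈ 2.1212e+5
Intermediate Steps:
v = 212097 (v = -3477*(-61) = 212097)
y = 8043828/446879 (y = 18 + 6/446879 = 8043828/446879 ≈ 18.000)
y + v = 8043828/446879 + 212097 = 94789739091/446879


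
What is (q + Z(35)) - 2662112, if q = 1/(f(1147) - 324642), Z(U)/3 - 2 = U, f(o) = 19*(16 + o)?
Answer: -805375092546/302545 ≈ -2.6620e+6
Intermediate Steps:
f(o) = 304 + 19*o
Z(U) = 6 + 3*U
q = -1/302545 (q = 1/((304 + 19*1147) - 324642) = 1/((304 + 21793) - 324642) = 1/(22097 - 324642) = 1/(-302545) = -1/302545 ≈ -3.3053e-6)
(q + Z(35)) - 2662112 = (-1/302545 + (6 + 3*35)) - 2662112 = (-1/302545 + (6 + 105)) - 2662112 = (-1/302545 + 111) - 2662112 = 33582494/302545 - 2662112 = -805375092546/302545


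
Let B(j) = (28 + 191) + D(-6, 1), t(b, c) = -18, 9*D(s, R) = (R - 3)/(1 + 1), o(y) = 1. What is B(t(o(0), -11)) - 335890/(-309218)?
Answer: 306091235/1391481 ≈ 219.98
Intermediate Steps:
D(s, R) = -1/6 + R/18 (D(s, R) = ((R - 3)/(1 + 1))/9 = ((-3 + R)/2)/9 = ((-3 + R)*(1/2))/9 = (-3/2 + R/2)/9 = -1/6 + R/18)
B(j) = 1970/9 (B(j) = (28 + 191) + (-1/6 + (1/18)*1) = 219 + (-1/6 + 1/18) = 219 - 1/9 = 1970/9)
B(t(o(0), -11)) - 335890/(-309218) = 1970/9 - 335890/(-309218) = 1970/9 - 335890*(-1)/309218 = 1970/9 - 1*(-167945/154609) = 1970/9 + 167945/154609 = 306091235/1391481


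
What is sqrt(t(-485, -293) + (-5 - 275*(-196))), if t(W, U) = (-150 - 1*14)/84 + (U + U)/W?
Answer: 2*sqrt(1397669716065)/10185 ≈ 232.15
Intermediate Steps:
t(W, U) = -41/21 + 2*U/W (t(W, U) = (-150 - 14)*(1/84) + (2*U)/W = -164*1/84 + 2*U/W = -41/21 + 2*U/W)
sqrt(t(-485, -293) + (-5 - 275*(-196))) = sqrt((-41/21 + 2*(-293)/(-485)) + (-5 - 275*(-196))) = sqrt((-41/21 + 2*(-293)*(-1/485)) + (-5 + 53900)) = sqrt((-41/21 + 586/485) + 53895) = sqrt(-7579/10185 + 53895) = sqrt(548912996/10185) = 2*sqrt(1397669716065)/10185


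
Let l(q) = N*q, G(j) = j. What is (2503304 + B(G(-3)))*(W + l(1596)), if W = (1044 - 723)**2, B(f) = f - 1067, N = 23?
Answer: 349684699266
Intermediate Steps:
B(f) = -1067 + f
l(q) = 23*q
W = 103041 (W = 321**2 = 103041)
(2503304 + B(G(-3)))*(W + l(1596)) = (2503304 + (-1067 - 3))*(103041 + 23*1596) = (2503304 - 1070)*(103041 + 36708) = 2502234*139749 = 349684699266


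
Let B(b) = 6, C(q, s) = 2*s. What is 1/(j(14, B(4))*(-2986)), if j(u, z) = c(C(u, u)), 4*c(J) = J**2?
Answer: -1/585256 ≈ -1.7087e-6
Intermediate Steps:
c(J) = J**2/4
j(u, z) = u**2 (j(u, z) = (2*u)**2/4 = (4*u**2)/4 = u**2)
1/(j(14, B(4))*(-2986)) = 1/(14**2*(-2986)) = 1/(196*(-2986)) = 1/(-585256) = -1/585256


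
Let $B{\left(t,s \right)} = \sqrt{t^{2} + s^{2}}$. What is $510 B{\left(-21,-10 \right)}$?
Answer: $510 \sqrt{541} \approx 11862.0$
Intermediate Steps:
$B{\left(t,s \right)} = \sqrt{s^{2} + t^{2}}$
$510 B{\left(-21,-10 \right)} = 510 \sqrt{\left(-10\right)^{2} + \left(-21\right)^{2}} = 510 \sqrt{100 + 441} = 510 \sqrt{541}$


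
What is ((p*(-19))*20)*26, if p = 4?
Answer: -39520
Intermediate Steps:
((p*(-19))*20)*26 = ((4*(-19))*20)*26 = -76*20*26 = -1520*26 = -39520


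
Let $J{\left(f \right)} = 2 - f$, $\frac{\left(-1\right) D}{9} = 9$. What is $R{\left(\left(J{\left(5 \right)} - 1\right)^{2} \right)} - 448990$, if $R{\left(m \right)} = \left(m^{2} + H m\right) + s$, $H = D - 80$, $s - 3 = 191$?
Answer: $-451116$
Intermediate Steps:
$D = -81$ ($D = \left(-9\right) 9 = -81$)
$s = 194$ ($s = 3 + 191 = 194$)
$H = -161$ ($H = -81 - 80 = -161$)
$R{\left(m \right)} = 194 + m^{2} - 161 m$ ($R{\left(m \right)} = \left(m^{2} - 161 m\right) + 194 = 194 + m^{2} - 161 m$)
$R{\left(\left(J{\left(5 \right)} - 1\right)^{2} \right)} - 448990 = \left(194 + \left(\left(\left(2 - 5\right) - 1\right)^{2}\right)^{2} - 161 \left(\left(2 - 5\right) - 1\right)^{2}\right) - 448990 = \left(194 + \left(\left(-3 - 1\right)^{2}\right)^{2} - 161 \left(-3 - 1\right)^{2}\right) - 448990 = \left(194 + \left(\left(-4\right)^{2}\right)^{2} - 161 \left(-4\right)^{2}\right) - 448990 = \left(194 + 16^{2} - 2576\right) - 448990 = \left(194 + 256 - 2576\right) - 448990 = -2126 - 448990 = -451116$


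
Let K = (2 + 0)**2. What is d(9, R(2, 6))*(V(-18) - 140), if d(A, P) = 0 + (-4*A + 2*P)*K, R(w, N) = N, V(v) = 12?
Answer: 12288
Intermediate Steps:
K = 4 (K = 2**2 = 4)
d(A, P) = -16*A + 8*P (d(A, P) = 0 + (-4*A + 2*P)*4 = 0 + (-16*A + 8*P) = -16*A + 8*P)
d(9, R(2, 6))*(V(-18) - 140) = (-16*9 + 8*6)*(12 - 140) = (-144 + 48)*(-128) = -96*(-128) = 12288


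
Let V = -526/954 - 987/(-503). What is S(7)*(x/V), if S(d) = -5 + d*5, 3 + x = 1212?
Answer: 870229737/33851 ≈ 25708.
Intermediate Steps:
x = 1209 (x = -3 + 1212 = 1209)
S(d) = -5 + 5*d
V = 338510/239931 (V = -526*1/954 - 987*(-1/503) = -263/477 + 987/503 = 338510/239931 ≈ 1.4109)
S(7)*(x/V) = (-5 + 5*7)*(1209/(338510/239931)) = (-5 + 35)*(1209*(239931/338510)) = 30*(290076579/338510) = 870229737/33851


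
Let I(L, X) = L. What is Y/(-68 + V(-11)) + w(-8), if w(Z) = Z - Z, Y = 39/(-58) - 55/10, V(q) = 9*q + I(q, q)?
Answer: 179/5162 ≈ 0.034676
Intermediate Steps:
V(q) = 10*q (V(q) = 9*q + q = 10*q)
Y = -179/29 (Y = 39*(-1/58) - 55*1/10 = -39/58 - 11/2 = -179/29 ≈ -6.1724)
w(Z) = 0
Y/(-68 + V(-11)) + w(-8) = -179/(29*(-68 + 10*(-11))) + 0 = -179/(29*(-68 - 110)) + 0 = -179/29/(-178) + 0 = -179/29*(-1/178) + 0 = 179/5162 + 0 = 179/5162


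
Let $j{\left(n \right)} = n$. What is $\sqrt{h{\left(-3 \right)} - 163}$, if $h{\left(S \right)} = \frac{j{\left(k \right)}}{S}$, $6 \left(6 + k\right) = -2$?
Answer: $\frac{2 i \sqrt{362}}{3} \approx 12.684 i$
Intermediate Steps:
$k = - \frac{19}{3}$ ($k = -6 + \frac{1}{6} \left(-2\right) = -6 - \frac{1}{3} = - \frac{19}{3} \approx -6.3333$)
$h{\left(S \right)} = - \frac{19}{3 S}$
$\sqrt{h{\left(-3 \right)} - 163} = \sqrt{- \frac{19}{3 \left(-3\right)} - 163} = \sqrt{\left(- \frac{19}{3}\right) \left(- \frac{1}{3}\right) - 163} = \sqrt{\frac{19}{9} - 163} = \sqrt{- \frac{1448}{9}} = \frac{2 i \sqrt{362}}{3}$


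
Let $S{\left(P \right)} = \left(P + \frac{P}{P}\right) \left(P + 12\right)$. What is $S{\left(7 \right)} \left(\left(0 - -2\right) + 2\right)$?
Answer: $608$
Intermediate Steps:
$S{\left(P \right)} = \left(1 + P\right) \left(12 + P\right)$ ($S{\left(P \right)} = \left(P + 1\right) \left(12 + P\right) = \left(1 + P\right) \left(12 + P\right)$)
$S{\left(7 \right)} \left(\left(0 - -2\right) + 2\right) = \left(12 + 7^{2} + 13 \cdot 7\right) \left(\left(0 - -2\right) + 2\right) = \left(12 + 49 + 91\right) \left(\left(0 + 2\right) + 2\right) = 152 \left(2 + 2\right) = 152 \cdot 4 = 608$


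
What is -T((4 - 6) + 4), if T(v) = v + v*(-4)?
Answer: 6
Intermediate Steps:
T(v) = -3*v (T(v) = v - 4*v = -3*v)
-T((4 - 6) + 4) = -(-3)*((4 - 6) + 4) = -(-3)*(-2 + 4) = -(-3)*2 = -1*(-6) = 6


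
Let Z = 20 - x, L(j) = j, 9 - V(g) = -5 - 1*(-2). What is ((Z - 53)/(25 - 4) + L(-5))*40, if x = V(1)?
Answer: -2000/7 ≈ -285.71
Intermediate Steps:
V(g) = 12 (V(g) = 9 - (-5 - 1*(-2)) = 9 - (-5 + 2) = 9 - 1*(-3) = 9 + 3 = 12)
x = 12
Z = 8 (Z = 20 - 1*12 = 20 - 12 = 8)
((Z - 53)/(25 - 4) + L(-5))*40 = ((8 - 53)/(25 - 4) - 5)*40 = (-45/21 - 5)*40 = (-45*1/21 - 5)*40 = (-15/7 - 5)*40 = -50/7*40 = -2000/7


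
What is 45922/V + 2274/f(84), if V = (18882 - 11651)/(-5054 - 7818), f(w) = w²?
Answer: -99305749805/1214808 ≈ -81746.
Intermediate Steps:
V = -7231/12872 (V = 7231/(-12872) = 7231*(-1/12872) = -7231/12872 ≈ -0.56176)
45922/V + 2274/f(84) = 45922/(-7231/12872) + 2274/(84²) = 45922*(-12872/7231) + 2274/7056 = -591107984/7231 + 2274*(1/7056) = -591107984/7231 + 379/1176 = -99305749805/1214808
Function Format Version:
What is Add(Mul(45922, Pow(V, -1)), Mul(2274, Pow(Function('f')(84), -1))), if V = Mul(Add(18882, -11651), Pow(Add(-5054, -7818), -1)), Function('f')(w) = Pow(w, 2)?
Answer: Rational(-99305749805, 1214808) ≈ -81746.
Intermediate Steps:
V = Rational(-7231, 12872) (V = Mul(7231, Pow(-12872, -1)) = Mul(7231, Rational(-1, 12872)) = Rational(-7231, 12872) ≈ -0.56176)
Add(Mul(45922, Pow(V, -1)), Mul(2274, Pow(Function('f')(84), -1))) = Add(Mul(45922, Pow(Rational(-7231, 12872), -1)), Mul(2274, Pow(Pow(84, 2), -1))) = Add(Mul(45922, Rational(-12872, 7231)), Mul(2274, Pow(7056, -1))) = Add(Rational(-591107984, 7231), Mul(2274, Rational(1, 7056))) = Add(Rational(-591107984, 7231), Rational(379, 1176)) = Rational(-99305749805, 1214808)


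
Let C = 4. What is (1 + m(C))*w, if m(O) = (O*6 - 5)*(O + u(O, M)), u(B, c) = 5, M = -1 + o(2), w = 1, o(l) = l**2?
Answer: 172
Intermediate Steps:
M = 3 (M = -1 + 2**2 = -1 + 4 = 3)
m(O) = (-5 + 6*O)*(5 + O) (m(O) = (O*6 - 5)*(O + 5) = (6*O - 5)*(5 + O) = (-5 + 6*O)*(5 + O))
(1 + m(C))*w = (1 + (-25 + 6*4**2 + 25*4))*1 = (1 + (-25 + 6*16 + 100))*1 = (1 + (-25 + 96 + 100))*1 = (1 + 171)*1 = 172*1 = 172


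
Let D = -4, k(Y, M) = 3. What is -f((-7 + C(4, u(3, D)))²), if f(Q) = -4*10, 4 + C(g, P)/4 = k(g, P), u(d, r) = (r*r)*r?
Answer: 40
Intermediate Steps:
u(d, r) = r³ (u(d, r) = r²*r = r³)
C(g, P) = -4 (C(g, P) = -16 + 4*3 = -16 + 12 = -4)
f(Q) = -40
-f((-7 + C(4, u(3, D)))²) = -1*(-40) = 40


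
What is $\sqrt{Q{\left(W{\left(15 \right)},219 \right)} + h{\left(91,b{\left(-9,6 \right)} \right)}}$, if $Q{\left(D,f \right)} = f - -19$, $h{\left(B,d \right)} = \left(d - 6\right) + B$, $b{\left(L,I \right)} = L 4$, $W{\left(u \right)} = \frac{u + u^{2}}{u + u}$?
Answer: $\sqrt{287} \approx 16.941$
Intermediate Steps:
$W{\left(u \right)} = \frac{u + u^{2}}{2 u}$
$b{\left(L,I \right)} = 4 L$
$h{\left(B,d \right)} = -6 + B + d$ ($h{\left(B,d \right)} = \left(-6 + d\right) + B = -6 + B + d$)
$Q{\left(D,f \right)} = 19 + f$ ($Q{\left(D,f \right)} = f + 19 = 19 + f$)
$\sqrt{Q{\left(W{\left(15 \right)},219 \right)} + h{\left(91,b{\left(-9,6 \right)} \right)}} = \sqrt{\left(19 + 219\right) + \left(-6 + 91 + 4 \left(-9\right)\right)} = \sqrt{238 - -49} = \sqrt{238 + 49} = \sqrt{287}$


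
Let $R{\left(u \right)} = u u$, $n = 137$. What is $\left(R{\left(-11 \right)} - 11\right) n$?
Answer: $15070$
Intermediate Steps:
$R{\left(u \right)} = u^{2}$
$\left(R{\left(-11 \right)} - 11\right) n = \left(\left(-11\right)^{2} - 11\right) 137 = \left(121 - 11\right) 137 = 110 \cdot 137 = 15070$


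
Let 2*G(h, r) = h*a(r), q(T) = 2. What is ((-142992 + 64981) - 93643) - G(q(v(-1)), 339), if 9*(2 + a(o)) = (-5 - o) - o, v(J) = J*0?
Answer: -1544185/9 ≈ -1.7158e+5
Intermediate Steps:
v(J) = 0
a(o) = -23/9 - 2*o/9 (a(o) = -2 + ((-5 - o) - o)/9 = -2 + (-5 - 2*o)/9 = -2 + (-5/9 - 2*o/9) = -23/9 - 2*o/9)
G(h, r) = h*(-23/9 - 2*r/9)/2 (G(h, r) = (h*(-23/9 - 2*r/9))/2 = h*(-23/9 - 2*r/9)/2)
((-142992 + 64981) - 93643) - G(q(v(-1)), 339) = ((-142992 + 64981) - 93643) - (-1)*2*(23 + 2*339)/18 = (-78011 - 93643) - (-1)*2*(23 + 678)/18 = -171654 - (-1)*2*701/18 = -171654 - 1*(-701/9) = -171654 + 701/9 = -1544185/9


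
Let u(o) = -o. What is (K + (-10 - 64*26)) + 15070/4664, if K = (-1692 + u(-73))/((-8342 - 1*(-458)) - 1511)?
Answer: -3327393957/1991740 ≈ -1670.6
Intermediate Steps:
K = 1619/9395 (K = (-1692 - 1*(-73))/((-8342 - 1*(-458)) - 1511) = (-1692 + 73)/((-8342 + 458) - 1511) = -1619/(-7884 - 1511) = -1619/(-9395) = -1619*(-1/9395) = 1619/9395 ≈ 0.17233)
(K + (-10 - 64*26)) + 15070/4664 = (1619/9395 + (-10 - 64*26)) + 15070/4664 = (1619/9395 + (-10 - 1664)) + 15070*(1/4664) = (1619/9395 - 1674) + 685/212 = -15725611/9395 + 685/212 = -3327393957/1991740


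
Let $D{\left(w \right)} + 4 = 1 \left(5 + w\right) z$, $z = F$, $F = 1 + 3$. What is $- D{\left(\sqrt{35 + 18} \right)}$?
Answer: $-16 - 4 \sqrt{53} \approx -45.12$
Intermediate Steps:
$F = 4$
$z = 4$
$D{\left(w \right)} = 16 + 4 w$ ($D{\left(w \right)} = -4 + 1 \left(5 + w\right) 4 = -4 + \left(5 + w\right) 4 = -4 + \left(20 + 4 w\right) = 16 + 4 w$)
$- D{\left(\sqrt{35 + 18} \right)} = - (16 + 4 \sqrt{35 + 18}) = - (16 + 4 \sqrt{53}) = -16 - 4 \sqrt{53}$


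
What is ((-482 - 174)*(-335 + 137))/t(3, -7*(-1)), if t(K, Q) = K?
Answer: 43296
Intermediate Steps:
((-482 - 174)*(-335 + 137))/t(3, -7*(-1)) = ((-482 - 174)*(-335 + 137))/3 = -656*(-198)*(1/3) = 129888*(1/3) = 43296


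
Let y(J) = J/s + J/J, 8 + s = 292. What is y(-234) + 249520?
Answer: 35431865/142 ≈ 2.4952e+5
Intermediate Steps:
s = 284 (s = -8 + 292 = 284)
y(J) = 1 + J/284 (y(J) = J/284 + J/J = J*(1/284) + 1 = J/284 + 1 = 1 + J/284)
y(-234) + 249520 = (1 + (1/284)*(-234)) + 249520 = (1 - 117/142) + 249520 = 25/142 + 249520 = 35431865/142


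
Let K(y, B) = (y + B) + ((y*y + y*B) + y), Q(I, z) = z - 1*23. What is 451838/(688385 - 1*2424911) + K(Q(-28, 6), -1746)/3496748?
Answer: -765504609179/3036096908724 ≈ -0.25213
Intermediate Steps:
Q(I, z) = -23 + z (Q(I, z) = z - 23 = -23 + z)
K(y, B) = B + y² + 2*y + B*y (K(y, B) = (B + y) + ((y² + B*y) + y) = (B + y) + (y + y² + B*y) = B + y² + 2*y + B*y)
451838/(688385 - 1*2424911) + K(Q(-28, 6), -1746)/3496748 = 451838/(688385 - 1*2424911) + (-1746 + (-23 + 6)² + 2*(-23 + 6) - 1746*(-23 + 6))/3496748 = 451838/(688385 - 2424911) + (-1746 + (-17)² + 2*(-17) - 1746*(-17))*(1/3496748) = 451838/(-1736526) + (-1746 + 289 - 34 + 29682)*(1/3496748) = 451838*(-1/1736526) + 28191*(1/3496748) = -225919/868263 + 28191/3496748 = -765504609179/3036096908724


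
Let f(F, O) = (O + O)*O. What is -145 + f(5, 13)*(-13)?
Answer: -4539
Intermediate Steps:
f(F, O) = 2*O² (f(F, O) = (2*O)*O = 2*O²)
-145 + f(5, 13)*(-13) = -145 + (2*13²)*(-13) = -145 + (2*169)*(-13) = -145 + 338*(-13) = -145 - 4394 = -4539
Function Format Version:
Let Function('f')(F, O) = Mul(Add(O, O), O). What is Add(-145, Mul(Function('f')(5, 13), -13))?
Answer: -4539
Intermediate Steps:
Function('f')(F, O) = Mul(2, Pow(O, 2)) (Function('f')(F, O) = Mul(Mul(2, O), O) = Mul(2, Pow(O, 2)))
Add(-145, Mul(Function('f')(5, 13), -13)) = Add(-145, Mul(Mul(2, Pow(13, 2)), -13)) = Add(-145, Mul(Mul(2, 169), -13)) = Add(-145, Mul(338, -13)) = Add(-145, -4394) = -4539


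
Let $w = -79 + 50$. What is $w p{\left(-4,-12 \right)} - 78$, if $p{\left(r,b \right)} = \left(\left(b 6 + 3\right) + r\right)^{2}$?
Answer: $-154619$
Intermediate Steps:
$w = -29$
$p{\left(r,b \right)} = \left(3 + r + 6 b\right)^{2}$ ($p{\left(r,b \right)} = \left(\left(6 b + 3\right) + r\right)^{2} = \left(\left(3 + 6 b\right) + r\right)^{2} = \left(3 + r + 6 b\right)^{2}$)
$w p{\left(-4,-12 \right)} - 78 = - 29 \left(3 - 4 + 6 \left(-12\right)\right)^{2} - 78 = - 29 \left(3 - 4 - 72\right)^{2} - 78 = - 29 \left(-73\right)^{2} - 78 = \left(-29\right) 5329 - 78 = -154541 - 78 = -154619$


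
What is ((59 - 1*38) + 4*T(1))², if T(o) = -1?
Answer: 289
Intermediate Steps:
((59 - 1*38) + 4*T(1))² = ((59 - 1*38) + 4*(-1))² = ((59 - 38) - 4)² = (21 - 4)² = 17² = 289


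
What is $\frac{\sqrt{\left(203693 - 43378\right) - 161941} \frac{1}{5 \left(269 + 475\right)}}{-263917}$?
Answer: $- \frac{i \sqrt{1626}}{981771240} \approx - 4.1072 \cdot 10^{-8} i$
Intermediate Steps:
$\frac{\sqrt{\left(203693 - 43378\right) - 161941} \frac{1}{5 \left(269 + 475\right)}}{-263917} = \frac{\sqrt{\left(203693 - 43378\right) - 161941}}{5 \cdot 744} \left(- \frac{1}{263917}\right) = \frac{\sqrt{160315 - 161941}}{3720} \left(- \frac{1}{263917}\right) = \sqrt{-1626} \cdot \frac{1}{3720} \left(- \frac{1}{263917}\right) = i \sqrt{1626} \cdot \frac{1}{3720} \left(- \frac{1}{263917}\right) = \frac{i \sqrt{1626}}{3720} \left(- \frac{1}{263917}\right) = - \frac{i \sqrt{1626}}{981771240}$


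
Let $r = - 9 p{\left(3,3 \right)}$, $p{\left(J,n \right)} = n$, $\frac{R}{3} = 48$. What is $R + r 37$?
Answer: $-855$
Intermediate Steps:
$R = 144$ ($R = 3 \cdot 48 = 144$)
$r = -27$ ($r = \left(-9\right) 3 = -27$)
$R + r 37 = 144 - 999 = -855$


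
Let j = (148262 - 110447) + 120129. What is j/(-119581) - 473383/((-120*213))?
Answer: 52570563883/3056490360 ≈ 17.200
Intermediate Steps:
j = 157944 (j = 37815 + 120129 = 157944)
j/(-119581) - 473383/((-120*213)) = 157944/(-119581) - 473383/((-120*213)) = 157944*(-1/119581) - 473383/(-25560) = -157944/119581 - 473383*(-1/25560) = -157944/119581 + 473383/25560 = 52570563883/3056490360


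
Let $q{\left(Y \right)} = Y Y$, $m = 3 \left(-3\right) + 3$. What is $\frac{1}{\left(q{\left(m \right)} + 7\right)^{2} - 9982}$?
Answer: $- \frac{1}{8133} \approx -0.00012296$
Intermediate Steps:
$m = -6$ ($m = -9 + 3 = -6$)
$q{\left(Y \right)} = Y^{2}$
$\frac{1}{\left(q{\left(m \right)} + 7\right)^{2} - 9982} = \frac{1}{\left(\left(-6\right)^{2} + 7\right)^{2} - 9982} = \frac{1}{\left(36 + 7\right)^{2} - 9982} = \frac{1}{43^{2} - 9982} = \frac{1}{1849 - 9982} = \frac{1}{-8133} = - \frac{1}{8133}$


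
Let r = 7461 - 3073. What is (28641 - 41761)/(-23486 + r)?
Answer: 6560/9549 ≈ 0.68698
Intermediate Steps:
r = 4388
(28641 - 41761)/(-23486 + r) = (28641 - 41761)/(-23486 + 4388) = -13120/(-19098) = -13120*(-1/19098) = 6560/9549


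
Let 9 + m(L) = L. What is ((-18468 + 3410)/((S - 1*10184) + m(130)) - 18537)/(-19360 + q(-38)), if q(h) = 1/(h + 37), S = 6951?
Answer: 28836043/30125716 ≈ 0.95719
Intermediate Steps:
m(L) = -9 + L
q(h) = 1/(37 + h)
((-18468 + 3410)/((S - 1*10184) + m(130)) - 18537)/(-19360 + q(-38)) = ((-18468 + 3410)/((6951 - 1*10184) + (-9 + 130)) - 18537)/(-19360 + 1/(37 - 38)) = (-15058/((6951 - 10184) + 121) - 18537)/(-19360 + 1/(-1)) = (-15058/(-3233 + 121) - 18537)/(-19360 - 1) = (-15058/(-3112) - 18537)/(-19361) = (-15058*(-1/3112) - 18537)*(-1/19361) = (7529/1556 - 18537)*(-1/19361) = -28836043/1556*(-1/19361) = 28836043/30125716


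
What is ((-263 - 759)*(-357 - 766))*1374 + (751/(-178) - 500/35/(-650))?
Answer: 25543404348727/16198 ≈ 1.5769e+9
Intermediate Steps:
((-263 - 759)*(-357 - 766))*1374 + (751/(-178) - 500/35/(-650)) = -1022*(-1123)*1374 + (751*(-1/178) - 500*1/35*(-1/650)) = 1147706*1374 + (-751/178 - 100/7*(-1/650)) = 1576948044 + (-751/178 + 2/91) = 1576948044 - 67985/16198 = 25543404348727/16198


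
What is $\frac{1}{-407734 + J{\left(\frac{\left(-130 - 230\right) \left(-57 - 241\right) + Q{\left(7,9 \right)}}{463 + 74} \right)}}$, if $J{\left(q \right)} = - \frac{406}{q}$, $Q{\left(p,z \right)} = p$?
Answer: $- \frac{107287}{43744775680} \approx -2.4526 \cdot 10^{-6}$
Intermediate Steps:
$\frac{1}{-407734 + J{\left(\frac{\left(-130 - 230\right) \left(-57 - 241\right) + Q{\left(7,9 \right)}}{463 + 74} \right)}} = \frac{1}{-407734 - \frac{406}{\left(\left(-130 - 230\right) \left(-57 - 241\right) + 7\right) \frac{1}{463 + 74}}} = \frac{1}{-407734 - \frac{406}{\left(\left(-360\right) \left(-298\right) + 7\right) \frac{1}{537}}} = \frac{1}{-407734 - \frac{406}{\left(107280 + 7\right) \frac{1}{537}}} = \frac{1}{-407734 - \frac{406}{107287 \cdot \frac{1}{537}}} = \frac{1}{-407734 - \frac{406}{\frac{107287}{537}}} = \frac{1}{-407734 - \frac{218022}{107287}} = \frac{1}{- \frac{43744775680}{107287}} = - \frac{107287}{43744775680}$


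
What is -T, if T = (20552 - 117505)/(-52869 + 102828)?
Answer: 96953/49959 ≈ 1.9407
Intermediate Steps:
T = -96953/49959 ≈ -1.9407
-T = -1*(-96953/49959) = 96953/49959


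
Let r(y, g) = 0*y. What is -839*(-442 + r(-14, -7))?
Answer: 370838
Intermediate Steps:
r(y, g) = 0
-839*(-442 + r(-14, -7)) = -839*(-442 + 0) = -839*(-442) = 370838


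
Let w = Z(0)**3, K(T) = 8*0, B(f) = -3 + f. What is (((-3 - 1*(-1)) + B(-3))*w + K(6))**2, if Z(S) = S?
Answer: 0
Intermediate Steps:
K(T) = 0
w = 0 (w = 0**3 = 0)
(((-3 - 1*(-1)) + B(-3))*w + K(6))**2 = (((-3 - 1*(-1)) + (-3 - 3))*0 + 0)**2 = (((-3 + 1) - 6)*0 + 0)**2 = ((-2 - 6)*0 + 0)**2 = (-8*0 + 0)**2 = (0 + 0)**2 = 0**2 = 0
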